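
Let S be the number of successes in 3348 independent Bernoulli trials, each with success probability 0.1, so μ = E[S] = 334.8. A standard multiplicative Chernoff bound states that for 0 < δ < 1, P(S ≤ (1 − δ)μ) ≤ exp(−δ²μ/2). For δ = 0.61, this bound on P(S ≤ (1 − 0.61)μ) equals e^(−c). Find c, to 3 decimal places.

c = δ²μ/2 = 0.61²·334.8/2 = 62.2895.

62.290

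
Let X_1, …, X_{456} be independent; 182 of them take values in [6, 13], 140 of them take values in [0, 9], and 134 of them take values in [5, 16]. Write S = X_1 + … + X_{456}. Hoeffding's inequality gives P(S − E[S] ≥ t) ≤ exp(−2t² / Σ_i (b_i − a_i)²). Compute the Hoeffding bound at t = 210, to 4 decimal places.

0.0891

Σ(b_i − a_i)² = 182·7² + 140·9² + 134·11² = 36472.
Exponent = 2·210² / 36472 = 2.41829.
Bound = exp(−2.41829) = 0.08907.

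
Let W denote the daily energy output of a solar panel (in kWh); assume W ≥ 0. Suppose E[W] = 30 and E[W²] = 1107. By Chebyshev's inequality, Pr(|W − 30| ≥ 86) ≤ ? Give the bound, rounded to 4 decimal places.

0.0280

Var(W) = E[W²] − (E[W])² = 1107 − 900 = 207.
Chebyshev's inequality: Pr(|W − μ| ≥ t) ≤ Var(W)/t² = 207/7396 = 0.0280.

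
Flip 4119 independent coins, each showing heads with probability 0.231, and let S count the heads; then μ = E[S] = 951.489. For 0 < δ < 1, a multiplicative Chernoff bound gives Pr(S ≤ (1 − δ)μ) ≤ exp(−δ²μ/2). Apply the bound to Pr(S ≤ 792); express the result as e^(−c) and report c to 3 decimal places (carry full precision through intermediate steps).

Write 792 = (1 − δ)μ, so δ = 1 − 792/951.489 = 0.1676204…
Then the exponent is δ²μ/2 = (μ − 792)²/(2μ) = 13.366808.

13.367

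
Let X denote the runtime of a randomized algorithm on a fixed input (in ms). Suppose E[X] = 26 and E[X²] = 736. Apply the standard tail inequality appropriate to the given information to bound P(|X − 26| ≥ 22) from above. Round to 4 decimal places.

The first two moments determine the variance, so Chebyshev's inequality is the sharpest standard bound available.
Var(X) = E[X²] − (E[X])² = 736 − 676 = 60.
Chebyshev's inequality: P(|X − μ| ≥ t) ≤ Var(X)/t² = 60/484 = 0.1240.

0.1240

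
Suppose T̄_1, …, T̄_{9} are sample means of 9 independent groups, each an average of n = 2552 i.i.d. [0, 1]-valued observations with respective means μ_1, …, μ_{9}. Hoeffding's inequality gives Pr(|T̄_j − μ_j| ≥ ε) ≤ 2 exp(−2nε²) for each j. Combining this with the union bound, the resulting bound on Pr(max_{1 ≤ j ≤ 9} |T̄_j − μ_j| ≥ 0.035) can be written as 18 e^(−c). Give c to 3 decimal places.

6.252

Union bound over the 9 events: Pr(max_{1 ≤ j ≤ 9} |T̄_j − μ_j| ≥ 0.035) ≤ 9·2·exp(−2nε²) = 18 exp(−2·2552·0.035²).
So c = 2·2552·0.035² = 6.2524.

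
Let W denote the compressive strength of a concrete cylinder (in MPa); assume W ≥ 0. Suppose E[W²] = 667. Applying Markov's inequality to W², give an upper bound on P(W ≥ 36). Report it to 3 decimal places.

0.515

Since W ≥ 0, the event {W ≥ 36} is the same as {W² ≥ 1296}.
Markov's inequality applied to W² gives P(W² ≥ 1296) ≤ E[W²]/1296 = 667/1296 = 0.5147.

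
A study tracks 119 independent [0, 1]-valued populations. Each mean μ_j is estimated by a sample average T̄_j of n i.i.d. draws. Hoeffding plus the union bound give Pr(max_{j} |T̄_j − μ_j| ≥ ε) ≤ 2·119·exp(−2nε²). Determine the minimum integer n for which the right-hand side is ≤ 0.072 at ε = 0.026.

5994

Need 2·119·exp(−2nε²) ≤ 0.072, i.e. exp(−2nε²) ≤ 0.072/238.
So 2nε² ≥ ln(238/0.072) = 8.103360.
Hence n ≥ 8.103360/(2·0.026²) = 5993.609.
The smallest integer n is 5994.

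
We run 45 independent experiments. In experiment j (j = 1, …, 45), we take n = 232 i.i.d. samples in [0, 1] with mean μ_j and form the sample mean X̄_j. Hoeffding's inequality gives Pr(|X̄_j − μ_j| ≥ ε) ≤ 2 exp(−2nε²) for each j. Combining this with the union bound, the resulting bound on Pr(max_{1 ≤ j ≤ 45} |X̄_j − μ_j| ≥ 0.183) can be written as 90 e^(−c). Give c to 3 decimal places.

Union bound over the 45 events: Pr(max_{1 ≤ j ≤ 45} |X̄_j − μ_j| ≥ 0.183) ≤ 45·2·exp(−2nε²) = 90 exp(−2·232·0.183²).
So c = 2·232·0.183² = 15.5389.

15.539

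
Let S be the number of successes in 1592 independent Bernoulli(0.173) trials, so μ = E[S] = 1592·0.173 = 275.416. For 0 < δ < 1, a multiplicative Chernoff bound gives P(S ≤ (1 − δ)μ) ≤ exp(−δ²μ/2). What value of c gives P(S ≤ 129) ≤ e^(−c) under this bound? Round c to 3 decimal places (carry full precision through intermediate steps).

38.919

Write 129 = (1 − δ)μ, so δ = 1 − 129/275.416 = 0.5316176…
Then the exponent is δ²μ/2 = (μ − 129)²/(2μ) = 38.918663.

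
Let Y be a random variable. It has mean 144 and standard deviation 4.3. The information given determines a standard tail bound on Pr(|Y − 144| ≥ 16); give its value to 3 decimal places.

Mean and variance are known, so Chebyshev's inequality applies.
Chebyshev: Pr(|Y − μ| ≥ t) ≤ Var(Y)/t².
Var(Y) = σ² = 4.3² = 18.49.
Bound = 18.49 / 256 = 0.0722.

0.072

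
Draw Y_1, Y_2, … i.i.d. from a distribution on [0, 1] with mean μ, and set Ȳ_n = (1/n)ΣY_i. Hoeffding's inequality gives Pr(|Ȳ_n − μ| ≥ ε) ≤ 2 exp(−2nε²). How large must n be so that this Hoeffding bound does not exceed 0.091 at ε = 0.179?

Require 2·exp(−2nε²) ≤ 0.091, i.e. 2nε² ≥ ln(2/0.091) = 3.090043.
So n ≥ 3.090043 / (2·0.179²) = 48.220.
The smallest integer n is 49.

49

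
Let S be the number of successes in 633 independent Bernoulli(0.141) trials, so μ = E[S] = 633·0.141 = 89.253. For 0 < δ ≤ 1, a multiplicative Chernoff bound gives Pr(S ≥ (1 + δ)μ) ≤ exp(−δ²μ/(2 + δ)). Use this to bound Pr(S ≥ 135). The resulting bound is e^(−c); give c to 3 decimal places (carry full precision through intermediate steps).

Write 135 = (1 + δ)μ, so δ = 135/89.253 − 1 = 0.5125542…
Then the exponent is δ²μ/(2 + δ) = (135 − μ)² / (μ·(2 + δ)) = 9.332263.

9.332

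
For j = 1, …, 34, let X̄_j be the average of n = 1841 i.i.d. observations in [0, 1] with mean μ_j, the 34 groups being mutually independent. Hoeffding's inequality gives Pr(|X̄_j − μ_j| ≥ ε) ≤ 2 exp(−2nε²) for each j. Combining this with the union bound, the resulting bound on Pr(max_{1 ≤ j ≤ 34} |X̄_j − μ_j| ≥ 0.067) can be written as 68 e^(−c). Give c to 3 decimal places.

Union bound over the 34 events: Pr(max_{1 ≤ j ≤ 34} |X̄_j − μ_j| ≥ 0.067) ≤ 34·2·exp(−2nε²) = 68 exp(−2·1841·0.067²).
So c = 2·1841·0.067² = 16.5285.

16.528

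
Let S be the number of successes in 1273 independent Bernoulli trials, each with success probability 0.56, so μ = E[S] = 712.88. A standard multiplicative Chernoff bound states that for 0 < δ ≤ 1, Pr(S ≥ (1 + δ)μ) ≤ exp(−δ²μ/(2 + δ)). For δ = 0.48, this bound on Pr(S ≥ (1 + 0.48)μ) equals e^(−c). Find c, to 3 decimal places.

66.229

c = δ²μ/(2 + δ) = 0.48²·712.88/(2 + 0.48) = 66.2289.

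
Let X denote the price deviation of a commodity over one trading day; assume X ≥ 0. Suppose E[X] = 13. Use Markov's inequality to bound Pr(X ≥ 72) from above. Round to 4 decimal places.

Markov's inequality: for a non-negative random variable, Pr(X ≥ a) ≤ E[X]/a.
Here E[X] = 13 and a = 72, so the bound is 13/72 = 0.1806.

0.1806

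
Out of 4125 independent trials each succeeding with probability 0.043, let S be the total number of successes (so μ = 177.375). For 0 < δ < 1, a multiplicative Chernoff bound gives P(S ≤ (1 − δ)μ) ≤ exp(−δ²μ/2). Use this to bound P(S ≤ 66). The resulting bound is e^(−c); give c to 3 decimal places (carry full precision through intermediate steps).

Write 66 = (1 − δ)μ, so δ = 1 − 66/177.375 = 0.627907…
Then the exponent is δ²μ/2 = (μ − 66)²/(2μ) = 34.966570.

34.967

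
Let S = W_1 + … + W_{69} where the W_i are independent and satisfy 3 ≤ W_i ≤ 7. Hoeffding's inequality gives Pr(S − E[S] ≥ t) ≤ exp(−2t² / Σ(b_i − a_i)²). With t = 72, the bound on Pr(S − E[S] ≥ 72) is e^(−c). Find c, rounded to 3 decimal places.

9.391

Σ(b_i − a_i)² = 69·(4)² = 1104.
c = 2t²/1104 = 2·72²/1104 = 9.3913.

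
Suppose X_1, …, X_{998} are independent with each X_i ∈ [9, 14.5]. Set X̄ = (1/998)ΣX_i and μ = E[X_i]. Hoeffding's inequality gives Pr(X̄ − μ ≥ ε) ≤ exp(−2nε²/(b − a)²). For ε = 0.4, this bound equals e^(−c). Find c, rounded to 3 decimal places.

10.557

c = 2nε²/(b − a)² = 2·998·0.4² / 5.5² = 10.5574.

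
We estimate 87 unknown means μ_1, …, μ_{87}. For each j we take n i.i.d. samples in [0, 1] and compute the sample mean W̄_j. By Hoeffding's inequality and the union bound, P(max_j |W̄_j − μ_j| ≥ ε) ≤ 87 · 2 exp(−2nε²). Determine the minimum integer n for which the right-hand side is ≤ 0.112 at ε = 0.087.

486

Need 2·87·exp(−2nε²) ≤ 0.112, i.e. exp(−2nε²) ≤ 0.112/174.
So 2nε² ≥ ln(174/0.112) = 7.348312.
Hence n ≥ 7.348312/(2·0.087²) = 485.422.
The smallest integer n is 486.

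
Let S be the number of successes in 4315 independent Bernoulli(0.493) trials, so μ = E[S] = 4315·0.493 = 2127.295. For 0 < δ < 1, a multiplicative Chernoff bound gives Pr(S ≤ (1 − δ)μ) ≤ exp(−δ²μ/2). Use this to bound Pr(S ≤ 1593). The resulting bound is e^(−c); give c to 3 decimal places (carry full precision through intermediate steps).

67.097

Write 1593 = (1 − δ)μ, so δ = 1 − 1593/2127.295 = 0.2511617…
Then the exponent is δ²μ/2 = (μ − 1593)²/(2μ) = 67.097217.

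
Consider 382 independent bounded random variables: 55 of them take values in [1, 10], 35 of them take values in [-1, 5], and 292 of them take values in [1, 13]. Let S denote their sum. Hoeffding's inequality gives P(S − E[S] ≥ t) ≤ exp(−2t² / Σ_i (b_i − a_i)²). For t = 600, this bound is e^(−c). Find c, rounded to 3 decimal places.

15.074

Σ(b_i − a_i)² = 55·9² + 35·6² + 292·12² = 47763.
c = 2t² / 47763 = 2·600² / 47763 = 15.0744.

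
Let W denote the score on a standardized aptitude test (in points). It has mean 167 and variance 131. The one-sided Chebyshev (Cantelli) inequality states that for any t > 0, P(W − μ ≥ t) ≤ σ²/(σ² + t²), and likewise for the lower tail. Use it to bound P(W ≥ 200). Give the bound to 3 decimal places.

0.107

Here σ² = 131 and t = 33, so σ² + t² = 1220.
Cantelli's bound: 131/1220 = 0.1074.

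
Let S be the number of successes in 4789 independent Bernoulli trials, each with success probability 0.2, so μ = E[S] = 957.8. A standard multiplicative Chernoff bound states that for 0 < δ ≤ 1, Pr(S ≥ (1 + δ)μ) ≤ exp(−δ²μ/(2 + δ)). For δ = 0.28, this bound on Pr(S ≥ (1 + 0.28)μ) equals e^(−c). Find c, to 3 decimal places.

32.935

c = δ²μ/(2 + δ) = 0.28²·957.8/(2 + 0.28) = 32.9349.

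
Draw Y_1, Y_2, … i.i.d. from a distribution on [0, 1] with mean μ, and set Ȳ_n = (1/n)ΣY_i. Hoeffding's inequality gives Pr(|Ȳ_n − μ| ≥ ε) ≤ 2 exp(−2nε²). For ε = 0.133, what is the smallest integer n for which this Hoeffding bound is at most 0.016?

137

Require 2·exp(−2nε²) ≤ 0.016, i.e. 2nε² ≥ ln(2/0.016) = 4.828314.
So n ≥ 4.828314 / (2·0.133²) = 136.478.
The smallest integer n is 137.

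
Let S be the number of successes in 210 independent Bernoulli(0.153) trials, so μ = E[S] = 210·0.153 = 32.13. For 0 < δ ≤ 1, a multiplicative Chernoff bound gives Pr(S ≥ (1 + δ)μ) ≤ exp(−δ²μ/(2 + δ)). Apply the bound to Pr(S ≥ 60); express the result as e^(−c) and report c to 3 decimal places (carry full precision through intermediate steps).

8.431

Write 60 = (1 + δ)μ, so δ = 60/32.13 − 1 = 0.8674136…
Then the exponent is δ²μ/(2 + δ) = (60 − μ)² / (μ·(2 + δ)) = 8.430879.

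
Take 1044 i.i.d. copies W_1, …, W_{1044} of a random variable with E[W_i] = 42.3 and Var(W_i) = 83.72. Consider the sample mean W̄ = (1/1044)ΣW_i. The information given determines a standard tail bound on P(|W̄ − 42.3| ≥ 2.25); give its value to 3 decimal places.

0.016

With mean and variance of each term known, Chebyshev's inequality bounds the deviation of the sum (or sample mean).
Var(W̄) = Var(W_i)/n = 83.72/1044 = 0.080192.
Chebyshev: P(|W̄ − 42.3| ≥ 2.25) ≤ Var(W̄)/(2.25)² = 83.72/(1044·2.25²) = 0.0158.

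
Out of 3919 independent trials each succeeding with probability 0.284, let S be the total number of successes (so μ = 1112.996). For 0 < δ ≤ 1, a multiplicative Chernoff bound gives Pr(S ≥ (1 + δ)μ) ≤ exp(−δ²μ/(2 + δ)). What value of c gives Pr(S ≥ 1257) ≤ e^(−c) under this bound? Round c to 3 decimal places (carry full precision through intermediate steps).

Write 1257 = (1 + δ)μ, so δ = 1257/1112.996 − 1 = 0.1293841…
Then the exponent is δ²μ/(2 + δ) = (1257 − μ)² / (μ·(2 + δ)) = 8.749868.

8.750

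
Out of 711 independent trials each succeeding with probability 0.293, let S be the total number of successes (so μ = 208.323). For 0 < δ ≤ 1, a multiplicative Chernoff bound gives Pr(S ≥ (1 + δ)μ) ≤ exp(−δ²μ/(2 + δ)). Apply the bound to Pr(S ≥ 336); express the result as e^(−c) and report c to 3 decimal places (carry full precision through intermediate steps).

Write 336 = (1 + δ)μ, so δ = 336/208.323 − 1 = 0.61288…
Then the exponent is δ²μ/(2 + δ) = (336 − μ)² / (μ·(2 + δ)) = 29.948057.

29.948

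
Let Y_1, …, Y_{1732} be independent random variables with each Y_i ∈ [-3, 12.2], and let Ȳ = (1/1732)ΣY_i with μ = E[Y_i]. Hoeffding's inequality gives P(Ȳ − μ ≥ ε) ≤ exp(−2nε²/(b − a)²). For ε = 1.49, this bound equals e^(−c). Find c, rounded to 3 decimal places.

33.286

c = 2nε²/(b − a)² = 2·1732·1.49² / 15.2² = 33.2861.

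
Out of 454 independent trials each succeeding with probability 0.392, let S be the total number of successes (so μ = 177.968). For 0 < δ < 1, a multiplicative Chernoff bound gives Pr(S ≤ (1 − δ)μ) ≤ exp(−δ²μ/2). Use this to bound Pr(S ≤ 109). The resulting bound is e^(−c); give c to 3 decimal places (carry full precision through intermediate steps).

Write 109 = (1 − δ)μ, so δ = 1 − 109/177.968 = 0.3875303…
Then the exponent is δ²μ/2 = (μ − 109)²/(2μ) = 13.363596.

13.364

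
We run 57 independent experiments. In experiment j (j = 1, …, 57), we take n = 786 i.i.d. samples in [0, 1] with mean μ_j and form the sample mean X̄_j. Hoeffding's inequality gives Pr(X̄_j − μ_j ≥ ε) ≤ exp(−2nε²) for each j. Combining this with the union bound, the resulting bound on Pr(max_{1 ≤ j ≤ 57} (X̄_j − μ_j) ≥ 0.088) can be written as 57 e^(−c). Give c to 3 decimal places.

Union bound over the 57 events: Pr(max_{1 ≤ j ≤ 57} (X̄_j − μ_j) ≥ 0.088) ≤ 57·exp(−2nε²) = 57 exp(−2·786·0.088²).
So c = 2·786·0.088² = 12.1736.

12.174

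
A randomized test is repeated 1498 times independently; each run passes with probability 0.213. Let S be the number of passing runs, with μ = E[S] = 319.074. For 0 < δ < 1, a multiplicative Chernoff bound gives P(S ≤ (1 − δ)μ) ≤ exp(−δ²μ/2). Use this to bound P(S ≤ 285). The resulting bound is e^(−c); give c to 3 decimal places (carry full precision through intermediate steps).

1.819

Write 285 = (1 − δ)μ, so δ = 1 − 285/319.074 = 0.1067903…
Then the exponent is δ²μ/2 = (μ − 285)²/(2μ) = 1.819386.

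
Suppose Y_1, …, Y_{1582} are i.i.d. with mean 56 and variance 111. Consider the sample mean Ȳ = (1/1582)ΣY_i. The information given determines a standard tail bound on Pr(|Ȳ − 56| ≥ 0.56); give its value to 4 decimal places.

With mean and variance of each term known, Chebyshev's inequality bounds the deviation of the sum (or sample mean).
Var(Ȳ) = Var(Y_i)/n = 111/1582 = 0.070164.
Chebyshev: Pr(|Ȳ − 56| ≥ 0.56) ≤ Var(Ȳ)/(0.56)² = 111/(1582·0.56²) = 0.2237.

0.2237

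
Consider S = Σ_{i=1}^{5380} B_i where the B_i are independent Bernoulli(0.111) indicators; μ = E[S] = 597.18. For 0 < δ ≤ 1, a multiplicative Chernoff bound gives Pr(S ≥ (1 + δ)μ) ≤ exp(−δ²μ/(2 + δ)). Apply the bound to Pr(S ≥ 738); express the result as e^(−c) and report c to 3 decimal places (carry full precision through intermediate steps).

Write 738 = (1 + δ)μ, so δ = 738/597.18 − 1 = 0.2358083…
Then the exponent is δ²μ/(2 + δ) = (738 − μ)² / (μ·(2 + δ)) = 14.852134.

14.852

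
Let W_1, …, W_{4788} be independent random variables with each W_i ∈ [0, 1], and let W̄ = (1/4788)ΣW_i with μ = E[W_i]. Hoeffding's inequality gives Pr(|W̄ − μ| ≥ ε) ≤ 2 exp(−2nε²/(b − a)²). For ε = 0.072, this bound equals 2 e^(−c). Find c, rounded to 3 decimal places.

c = 2nε²/(b − a)² = 2·4788·0.072² / 1² = 49.6420.

49.642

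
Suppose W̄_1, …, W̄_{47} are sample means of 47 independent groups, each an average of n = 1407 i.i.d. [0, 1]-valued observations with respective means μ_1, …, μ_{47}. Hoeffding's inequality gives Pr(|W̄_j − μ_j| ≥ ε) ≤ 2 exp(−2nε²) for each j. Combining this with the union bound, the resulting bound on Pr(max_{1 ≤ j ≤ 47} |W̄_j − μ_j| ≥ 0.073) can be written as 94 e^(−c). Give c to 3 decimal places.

Union bound over the 47 events: Pr(max_{1 ≤ j ≤ 47} |W̄_j − μ_j| ≥ 0.073) ≤ 47·2·exp(−2nε²) = 94 exp(−2·1407·0.073²).
So c = 2·1407·0.073² = 14.9958.

14.996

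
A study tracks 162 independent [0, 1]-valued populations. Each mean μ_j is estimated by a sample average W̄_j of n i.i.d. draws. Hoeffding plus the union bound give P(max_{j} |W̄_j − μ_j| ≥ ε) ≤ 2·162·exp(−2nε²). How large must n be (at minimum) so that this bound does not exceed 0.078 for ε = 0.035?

3401

Need 2·162·exp(−2nε²) ≤ 0.078, i.e. exp(−2nε²) ≤ 0.078/324.
So 2nε² ≥ ln(324/0.078) = 8.331790.
Hence n ≥ 8.331790/(2·0.035²) = 3400.731.
The smallest integer n is 3401.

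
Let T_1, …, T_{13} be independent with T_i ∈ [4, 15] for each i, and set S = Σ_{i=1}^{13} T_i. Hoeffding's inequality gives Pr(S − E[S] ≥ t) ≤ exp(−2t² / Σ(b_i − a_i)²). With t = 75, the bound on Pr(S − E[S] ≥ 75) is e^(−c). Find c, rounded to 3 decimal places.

Σ(b_i − a_i)² = 13·(11)² = 1573.
c = 2t²/1573 = 2·75²/1573 = 7.1519.

7.152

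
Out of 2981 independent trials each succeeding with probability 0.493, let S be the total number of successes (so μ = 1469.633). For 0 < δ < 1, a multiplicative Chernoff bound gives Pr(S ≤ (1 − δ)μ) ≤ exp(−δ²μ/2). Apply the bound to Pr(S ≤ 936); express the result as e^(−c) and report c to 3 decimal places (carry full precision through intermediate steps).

Write 936 = (1 − δ)μ, so δ = 1 − 936/1469.633 = 0.3631063…
Then the exponent is δ²μ/2 = (μ − 936)²/(2μ) = 96.882752.

96.883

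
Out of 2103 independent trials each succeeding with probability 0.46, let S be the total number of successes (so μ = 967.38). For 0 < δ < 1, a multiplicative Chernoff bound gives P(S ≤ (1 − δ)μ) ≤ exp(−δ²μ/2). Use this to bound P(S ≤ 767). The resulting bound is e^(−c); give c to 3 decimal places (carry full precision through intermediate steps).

Write 767 = (1 − δ)μ, so δ = 1 − 767/967.38 = 0.2071368…
Then the exponent is δ²μ/2 = (μ − 767)²/(2μ) = 20.753036.

20.753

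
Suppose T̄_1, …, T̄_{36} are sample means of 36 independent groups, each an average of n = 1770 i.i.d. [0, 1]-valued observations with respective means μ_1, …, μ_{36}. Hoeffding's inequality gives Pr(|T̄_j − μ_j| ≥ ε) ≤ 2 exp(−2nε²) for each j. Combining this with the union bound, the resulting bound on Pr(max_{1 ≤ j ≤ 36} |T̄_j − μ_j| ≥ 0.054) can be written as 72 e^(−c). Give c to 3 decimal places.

10.323

Union bound over the 36 events: Pr(max_{1 ≤ j ≤ 36} |T̄_j − μ_j| ≥ 0.054) ≤ 36·2·exp(−2nε²) = 72 exp(−2·1770·0.054²).
So c = 2·1770·0.054² = 10.3226.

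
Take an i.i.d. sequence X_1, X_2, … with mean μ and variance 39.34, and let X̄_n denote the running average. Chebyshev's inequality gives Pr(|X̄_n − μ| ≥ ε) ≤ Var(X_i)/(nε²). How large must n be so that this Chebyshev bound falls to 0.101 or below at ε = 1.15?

Require 39.34/(n·1.15²) ≤ 0.101, i.e. n ≥ 39.34/(0.101·1.15²) = 294.522.
The smallest integer n is 295.

295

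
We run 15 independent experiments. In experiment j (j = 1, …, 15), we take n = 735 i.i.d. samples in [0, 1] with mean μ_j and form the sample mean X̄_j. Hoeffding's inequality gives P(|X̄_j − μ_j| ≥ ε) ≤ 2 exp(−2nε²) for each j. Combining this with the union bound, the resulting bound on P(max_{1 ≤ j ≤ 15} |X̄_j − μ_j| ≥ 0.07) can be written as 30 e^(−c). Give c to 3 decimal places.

7.203

Union bound over the 15 events: P(max_{1 ≤ j ≤ 15} |X̄_j − μ_j| ≥ 0.07) ≤ 15·2·exp(−2nε²) = 30 exp(−2·735·0.07²).
So c = 2·735·0.07² = 7.2030.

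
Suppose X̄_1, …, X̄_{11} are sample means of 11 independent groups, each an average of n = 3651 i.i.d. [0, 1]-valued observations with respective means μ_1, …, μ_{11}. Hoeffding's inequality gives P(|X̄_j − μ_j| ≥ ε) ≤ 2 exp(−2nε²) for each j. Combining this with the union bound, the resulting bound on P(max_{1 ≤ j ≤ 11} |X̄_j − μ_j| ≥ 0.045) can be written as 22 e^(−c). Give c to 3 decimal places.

Union bound over the 11 events: P(max_{1 ≤ j ≤ 11} |X̄_j − μ_j| ≥ 0.045) ≤ 11·2·exp(−2nε²) = 22 exp(−2·3651·0.045²).
So c = 2·3651·0.045² = 14.7866.

14.787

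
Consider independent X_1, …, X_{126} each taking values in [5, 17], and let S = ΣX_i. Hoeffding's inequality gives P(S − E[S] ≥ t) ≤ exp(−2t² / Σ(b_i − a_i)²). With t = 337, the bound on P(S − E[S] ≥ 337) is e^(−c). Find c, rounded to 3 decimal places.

Σ(b_i − a_i)² = 126·(12)² = 18144.
c = 2t²/18144 = 2·337²/18144 = 12.5186.

12.519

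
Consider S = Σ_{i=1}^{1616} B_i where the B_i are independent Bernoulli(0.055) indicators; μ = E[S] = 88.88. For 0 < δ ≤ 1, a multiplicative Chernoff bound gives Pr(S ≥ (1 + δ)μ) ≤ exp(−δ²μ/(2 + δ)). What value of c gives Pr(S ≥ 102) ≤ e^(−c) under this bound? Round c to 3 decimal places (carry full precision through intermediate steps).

Write 102 = (1 + δ)μ, so δ = 102/88.88 − 1 = 0.1476148…
Then the exponent is δ²μ/(2 + δ) = (102 − μ)² / (μ·(2 + δ)) = 0.901794.

0.902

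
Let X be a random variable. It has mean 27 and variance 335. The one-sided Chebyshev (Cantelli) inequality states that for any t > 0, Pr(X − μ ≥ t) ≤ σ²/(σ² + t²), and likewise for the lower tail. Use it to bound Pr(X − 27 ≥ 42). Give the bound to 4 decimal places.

0.1596

Here σ² = 335 and t = 42, so σ² + t² = 2099.
Cantelli's bound: 335/2099 = 0.1596.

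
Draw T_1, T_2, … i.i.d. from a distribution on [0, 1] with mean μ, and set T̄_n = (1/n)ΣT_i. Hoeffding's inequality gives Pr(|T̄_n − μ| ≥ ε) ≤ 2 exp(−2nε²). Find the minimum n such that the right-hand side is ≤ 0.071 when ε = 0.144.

Require 2·exp(−2nε²) ≤ 0.071, i.e. 2nε² ≥ ln(2/0.071) = 3.338223.
So n ≥ 3.338223 / (2·0.144²) = 80.493.
The smallest integer n is 81.

81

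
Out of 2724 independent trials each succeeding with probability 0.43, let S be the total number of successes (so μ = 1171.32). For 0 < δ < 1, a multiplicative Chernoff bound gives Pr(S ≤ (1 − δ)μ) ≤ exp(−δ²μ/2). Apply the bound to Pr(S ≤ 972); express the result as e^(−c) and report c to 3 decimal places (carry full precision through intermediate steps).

16.959

Write 972 = (1 − δ)μ, so δ = 1 − 972/1171.32 = 0.170167…
Then the exponent is δ²μ/2 = (μ − 972)²/(2μ) = 16.958842.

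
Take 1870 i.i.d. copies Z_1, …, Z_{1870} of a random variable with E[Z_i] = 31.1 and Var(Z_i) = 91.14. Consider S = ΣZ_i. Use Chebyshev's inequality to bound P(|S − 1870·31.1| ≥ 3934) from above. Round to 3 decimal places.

0.011

Var(S) = n·Var(Z_i) = 1870·91.14 = 170431.8.
Chebyshev: P(|S − 1870·31.1| ≥ 3934) ≤ Var(S)/3934² = 170431.8/15476356 = 0.0110.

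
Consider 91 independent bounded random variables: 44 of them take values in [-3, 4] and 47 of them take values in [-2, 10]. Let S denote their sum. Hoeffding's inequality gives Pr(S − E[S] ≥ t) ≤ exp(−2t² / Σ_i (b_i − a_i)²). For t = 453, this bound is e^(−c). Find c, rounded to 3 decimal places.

45.990

Σ(b_i − a_i)² = 44·7² + 47·12² = 8924.
c = 2t² / 8924 = 2·453² / 8924 = 45.9904.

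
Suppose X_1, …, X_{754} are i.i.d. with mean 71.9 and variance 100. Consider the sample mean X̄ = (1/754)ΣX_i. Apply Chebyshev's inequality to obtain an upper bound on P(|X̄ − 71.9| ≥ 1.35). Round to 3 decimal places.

Var(X̄) = Var(X_i)/n = 100/754 = 0.13263.
Chebyshev: P(|X̄ − 71.9| ≥ 1.35) ≤ Var(X̄)/(1.35)² = 100/(754·1.35²) = 0.0728.

0.073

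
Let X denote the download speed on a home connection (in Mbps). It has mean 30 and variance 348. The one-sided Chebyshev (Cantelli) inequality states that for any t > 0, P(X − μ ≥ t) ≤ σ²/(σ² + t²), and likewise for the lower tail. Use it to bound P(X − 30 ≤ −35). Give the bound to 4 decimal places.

0.2212

Here σ² = 348 and t = 35, so σ² + t² = 1573.
Cantelli's bound: 348/1573 = 0.2212.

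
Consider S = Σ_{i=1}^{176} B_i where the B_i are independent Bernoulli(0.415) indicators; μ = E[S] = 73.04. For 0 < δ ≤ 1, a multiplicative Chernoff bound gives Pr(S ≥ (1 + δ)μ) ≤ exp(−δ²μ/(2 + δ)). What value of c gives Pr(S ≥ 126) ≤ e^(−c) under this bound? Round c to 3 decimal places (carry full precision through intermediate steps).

14.091

Write 126 = (1 + δ)μ, so δ = 126/73.04 − 1 = 0.7250821…
Then the exponent is δ²μ/(2 + δ) = (126 − μ)² / (μ·(2 + δ)) = 14.091447.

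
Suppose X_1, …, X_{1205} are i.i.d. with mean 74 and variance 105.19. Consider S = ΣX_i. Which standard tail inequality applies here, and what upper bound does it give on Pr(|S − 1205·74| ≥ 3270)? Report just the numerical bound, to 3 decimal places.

With mean and variance of each term known, Chebyshev's inequality bounds the deviation of the sum (or sample mean).
Var(S) = n·Var(X_i) = 1205·105.19 = 126753.95.
Chebyshev: Pr(|S − 1205·74| ≥ 3270) ≤ Var(S)/3270² = 126753.95/10692900 = 0.0119.

0.012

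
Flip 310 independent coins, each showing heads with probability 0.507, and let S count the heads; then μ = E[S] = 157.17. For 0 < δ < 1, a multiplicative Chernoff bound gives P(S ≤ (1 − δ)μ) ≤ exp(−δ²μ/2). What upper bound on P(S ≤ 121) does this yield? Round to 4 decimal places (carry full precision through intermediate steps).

0.0156

Write 121 = (1 − δ)μ, so δ = 1 − 121/157.17 = 0.230133…
Then the exponent is δ²μ/2 = (μ − 121)²/(2μ) = 4.161955.
Bound = exp(−4.161955) = 0.01558.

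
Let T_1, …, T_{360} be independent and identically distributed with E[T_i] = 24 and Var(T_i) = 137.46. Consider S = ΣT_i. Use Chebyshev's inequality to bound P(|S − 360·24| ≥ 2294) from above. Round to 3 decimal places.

0.009

Var(S) = n·Var(T_i) = 360·137.46 = 49485.6.
Chebyshev: P(|S − 360·24| ≥ 2294) ≤ Var(S)/2294² = 49485.6/5262436 = 0.0094.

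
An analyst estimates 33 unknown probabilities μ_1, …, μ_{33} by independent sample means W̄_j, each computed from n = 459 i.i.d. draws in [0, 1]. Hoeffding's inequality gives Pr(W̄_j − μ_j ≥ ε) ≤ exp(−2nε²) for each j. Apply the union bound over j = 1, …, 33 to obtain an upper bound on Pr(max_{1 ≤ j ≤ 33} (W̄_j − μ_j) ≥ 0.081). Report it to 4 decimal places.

Per-experiment Hoeffding bound: exp(−2·459·0.081²) = exp(−6.02300) = 0.0024224.
Union bound over 33 events: 33·0.0024224 = 0.07994.

0.0799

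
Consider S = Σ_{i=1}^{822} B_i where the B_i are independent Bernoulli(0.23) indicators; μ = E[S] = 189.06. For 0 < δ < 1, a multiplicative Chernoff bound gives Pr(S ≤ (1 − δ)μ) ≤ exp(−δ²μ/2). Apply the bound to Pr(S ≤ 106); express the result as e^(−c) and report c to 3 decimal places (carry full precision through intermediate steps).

18.245

Write 106 = (1 − δ)μ, so δ = 1 − 106/189.06 = 0.4393314…
Then the exponent is δ²μ/2 = (μ − 106)²/(2μ) = 18.245434.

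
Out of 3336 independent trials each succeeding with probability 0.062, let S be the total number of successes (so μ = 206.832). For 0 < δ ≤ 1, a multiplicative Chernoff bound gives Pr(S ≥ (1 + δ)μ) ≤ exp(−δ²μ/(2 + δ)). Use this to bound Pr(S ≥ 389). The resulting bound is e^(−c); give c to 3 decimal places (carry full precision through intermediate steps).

Write 389 = (1 + δ)μ, so δ = 389/206.832 − 1 = 0.8807535…
Then the exponent is δ²μ/(2 + δ) = (389 − μ)² / (μ·(2 + δ)) = 55.695532.

55.696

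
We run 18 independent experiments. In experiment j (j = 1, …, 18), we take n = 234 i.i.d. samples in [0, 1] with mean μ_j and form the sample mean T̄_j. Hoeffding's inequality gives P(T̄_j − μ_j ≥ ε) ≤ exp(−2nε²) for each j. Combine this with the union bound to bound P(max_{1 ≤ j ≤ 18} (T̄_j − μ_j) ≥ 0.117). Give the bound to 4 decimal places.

Per-experiment Hoeffding bound: exp(−2·234·0.117²) = exp(−6.40645) = 0.0016509.
Union bound over 18 events: 18·0.0016509 = 0.02972.

0.0297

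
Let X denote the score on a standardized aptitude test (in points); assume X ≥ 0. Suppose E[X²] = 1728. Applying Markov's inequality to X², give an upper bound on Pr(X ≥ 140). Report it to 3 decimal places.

Since X ≥ 0, the event {X ≥ 140} is the same as {X² ≥ 19600}.
Markov's inequality applied to X² gives Pr(X² ≥ 19600) ≤ E[X²]/19600 = 1728/19600 = 0.0882.

0.088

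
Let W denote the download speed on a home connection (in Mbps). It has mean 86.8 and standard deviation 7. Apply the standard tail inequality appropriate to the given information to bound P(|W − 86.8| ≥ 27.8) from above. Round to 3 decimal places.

Mean and variance are known, so Chebyshev's inequality applies.
Chebyshev: P(|W − μ| ≥ t) ≤ Var(W)/t².
Var(W) = σ² = 7² = 49.
Bound = 49 / 772.84 = 0.0634.

0.063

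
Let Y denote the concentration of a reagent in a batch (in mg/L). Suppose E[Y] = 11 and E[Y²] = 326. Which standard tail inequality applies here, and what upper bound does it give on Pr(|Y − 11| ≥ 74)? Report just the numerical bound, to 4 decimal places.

0.0374

The first two moments determine the variance, so Chebyshev's inequality is the sharpest standard bound available.
Var(Y) = E[Y²] − (E[Y])² = 326 − 121 = 205.
Chebyshev's inequality: Pr(|Y − μ| ≥ t) ≤ Var(Y)/t² = 205/5476 = 0.0374.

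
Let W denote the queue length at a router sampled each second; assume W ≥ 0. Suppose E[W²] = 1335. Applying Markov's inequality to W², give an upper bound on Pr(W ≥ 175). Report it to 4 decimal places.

Since W ≥ 0, the event {W ≥ 175} is the same as {W² ≥ 30625}.
Markov's inequality applied to W² gives Pr(W² ≥ 30625) ≤ E[W²]/30625 = 1335/30625 = 0.0436.

0.0436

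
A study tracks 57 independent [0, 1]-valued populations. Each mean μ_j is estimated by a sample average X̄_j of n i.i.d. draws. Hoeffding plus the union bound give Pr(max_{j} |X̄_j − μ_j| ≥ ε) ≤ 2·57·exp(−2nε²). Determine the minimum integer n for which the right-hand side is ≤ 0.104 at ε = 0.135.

Need 2·57·exp(−2nε²) ≤ 0.104, i.e. exp(−2nε²) ≤ 0.104/114.
So 2nε² ≥ ln(114/0.104) = 6.999563.
Hence n ≥ 6.999563/(2·0.135²) = 192.032.
The smallest integer n is 193.

193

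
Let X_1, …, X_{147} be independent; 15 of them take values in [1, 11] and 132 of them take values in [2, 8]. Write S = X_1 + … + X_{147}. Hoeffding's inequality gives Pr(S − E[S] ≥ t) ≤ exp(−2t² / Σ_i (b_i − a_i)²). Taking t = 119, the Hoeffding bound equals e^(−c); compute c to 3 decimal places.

Σ(b_i − a_i)² = 15·10² + 132·6² = 6252.
c = 2t² / 6252 = 2·119² / 6252 = 4.5301.

4.530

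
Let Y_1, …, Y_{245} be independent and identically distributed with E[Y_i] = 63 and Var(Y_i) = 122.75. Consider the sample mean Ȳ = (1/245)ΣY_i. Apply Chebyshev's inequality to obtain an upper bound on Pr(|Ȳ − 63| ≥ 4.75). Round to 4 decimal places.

0.0222

Var(Ȳ) = Var(Y_i)/n = 122.75/245 = 0.50102.
Chebyshev: Pr(|Ȳ − 63| ≥ 4.75) ≤ Var(Ȳ)/(4.75)² = 122.75/(245·4.75²) = 0.0222.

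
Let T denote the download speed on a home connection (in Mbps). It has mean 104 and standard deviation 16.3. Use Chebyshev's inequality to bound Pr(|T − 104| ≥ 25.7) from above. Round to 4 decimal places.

Chebyshev: Pr(|T − μ| ≥ t) ≤ Var(T)/t².
Var(T) = σ² = 16.3² = 265.69.
Bound = 265.69 / 660.49 = 0.4023.

0.4023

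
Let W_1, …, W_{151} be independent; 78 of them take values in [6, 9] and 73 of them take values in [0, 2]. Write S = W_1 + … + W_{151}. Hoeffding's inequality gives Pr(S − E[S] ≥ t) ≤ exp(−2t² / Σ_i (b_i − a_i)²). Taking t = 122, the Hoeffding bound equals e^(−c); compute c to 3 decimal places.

29.948

Σ(b_i − a_i)² = 78·3² + 73·2² = 994.
c = 2t² / 994 = 2·122² / 994 = 29.9477.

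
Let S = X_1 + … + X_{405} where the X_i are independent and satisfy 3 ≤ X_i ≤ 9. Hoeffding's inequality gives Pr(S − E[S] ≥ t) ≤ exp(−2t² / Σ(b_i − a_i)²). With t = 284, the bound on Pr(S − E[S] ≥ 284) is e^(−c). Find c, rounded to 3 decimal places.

Σ(b_i − a_i)² = 405·(6)² = 14580.
c = 2t²/14580 = 2·284²/14580 = 11.0639.

11.064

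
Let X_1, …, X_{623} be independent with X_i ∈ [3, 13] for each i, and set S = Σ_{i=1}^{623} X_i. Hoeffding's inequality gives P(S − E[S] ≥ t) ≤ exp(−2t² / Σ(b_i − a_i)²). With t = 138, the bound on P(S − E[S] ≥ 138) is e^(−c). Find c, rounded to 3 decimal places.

0.611

Σ(b_i − a_i)² = 623·(10)² = 62300.
c = 2t²/62300 = 2·138²/62300 = 0.6114.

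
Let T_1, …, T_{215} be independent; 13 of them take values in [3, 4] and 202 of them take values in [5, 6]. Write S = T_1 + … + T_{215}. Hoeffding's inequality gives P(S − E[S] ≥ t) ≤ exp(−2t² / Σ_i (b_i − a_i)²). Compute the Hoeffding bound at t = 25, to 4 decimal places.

0.0030

Σ(b_i − a_i)² = 13·1² + 202·1² = 215.
Exponent = 2·25² / 215 = 5.81395.
Bound = exp(−5.81395) = 0.00299.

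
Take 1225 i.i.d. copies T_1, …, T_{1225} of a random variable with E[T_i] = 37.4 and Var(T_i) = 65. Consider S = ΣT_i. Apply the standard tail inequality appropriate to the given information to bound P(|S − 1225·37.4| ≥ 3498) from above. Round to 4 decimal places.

0.0065

With mean and variance of each term known, Chebyshev's inequality bounds the deviation of the sum (or sample mean).
Var(S) = n·Var(T_i) = 1225·65 = 79625.
Chebyshev: P(|S − 1225·37.4| ≥ 3498) ≤ Var(S)/3498² = 79625/12236004 = 0.0065.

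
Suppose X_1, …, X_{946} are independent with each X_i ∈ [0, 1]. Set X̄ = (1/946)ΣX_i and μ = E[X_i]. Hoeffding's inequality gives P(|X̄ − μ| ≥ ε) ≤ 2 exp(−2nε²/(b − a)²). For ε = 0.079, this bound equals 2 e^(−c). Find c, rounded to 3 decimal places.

11.808

c = 2nε²/(b − a)² = 2·946·0.079² / 1² = 11.8080.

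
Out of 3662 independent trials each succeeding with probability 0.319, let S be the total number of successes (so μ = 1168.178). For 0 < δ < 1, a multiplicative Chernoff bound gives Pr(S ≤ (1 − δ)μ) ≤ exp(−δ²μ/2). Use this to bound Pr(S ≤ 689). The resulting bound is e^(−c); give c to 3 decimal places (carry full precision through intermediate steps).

98.278

Write 689 = (1 − δ)μ, so δ = 1 − 689/1168.178 = 0.4101926…
Then the exponent is δ²μ/2 = (μ − 689)²/(2μ) = 98.277641.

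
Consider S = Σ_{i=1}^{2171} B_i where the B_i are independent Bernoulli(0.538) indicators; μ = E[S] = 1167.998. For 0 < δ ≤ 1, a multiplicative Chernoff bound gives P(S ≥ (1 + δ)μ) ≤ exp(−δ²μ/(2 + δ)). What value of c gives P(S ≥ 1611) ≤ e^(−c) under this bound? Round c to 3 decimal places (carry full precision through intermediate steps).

Write 1611 = (1 + δ)μ, so δ = 1611/1167.998 − 1 = 0.3792832…
Then the exponent is δ²μ/(2 + δ) = (1611 − μ)² / (μ·(2 + δ)) = 70.619256.

70.619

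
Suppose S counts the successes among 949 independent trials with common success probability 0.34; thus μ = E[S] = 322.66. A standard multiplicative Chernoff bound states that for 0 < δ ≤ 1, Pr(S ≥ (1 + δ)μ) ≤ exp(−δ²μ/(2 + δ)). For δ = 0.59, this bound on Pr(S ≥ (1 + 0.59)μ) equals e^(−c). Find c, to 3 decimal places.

43.366

c = δ²μ/(2 + δ) = 0.59²·322.66/(2 + 0.59) = 43.3660.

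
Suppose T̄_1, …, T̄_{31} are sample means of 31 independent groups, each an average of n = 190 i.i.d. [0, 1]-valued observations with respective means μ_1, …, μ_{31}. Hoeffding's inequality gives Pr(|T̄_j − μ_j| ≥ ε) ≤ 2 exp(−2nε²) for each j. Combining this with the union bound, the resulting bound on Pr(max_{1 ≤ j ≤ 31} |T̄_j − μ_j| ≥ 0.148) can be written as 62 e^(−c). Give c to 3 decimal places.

8.324

Union bound over the 31 events: Pr(max_{1 ≤ j ≤ 31} |T̄_j − μ_j| ≥ 0.148) ≤ 31·2·exp(−2nε²) = 62 exp(−2·190·0.148²).
So c = 2·190·0.148² = 8.3235.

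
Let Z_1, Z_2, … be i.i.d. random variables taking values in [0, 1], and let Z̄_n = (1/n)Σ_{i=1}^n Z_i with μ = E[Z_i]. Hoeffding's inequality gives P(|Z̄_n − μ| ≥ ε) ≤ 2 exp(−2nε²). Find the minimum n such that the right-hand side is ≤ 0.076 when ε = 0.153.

70

Require 2·exp(−2nε²) ≤ 0.076, i.e. 2nε² ≥ ln(2/0.076) = 3.270169.
So n ≥ 3.270169 / (2·0.153²) = 69.849.
The smallest integer n is 70.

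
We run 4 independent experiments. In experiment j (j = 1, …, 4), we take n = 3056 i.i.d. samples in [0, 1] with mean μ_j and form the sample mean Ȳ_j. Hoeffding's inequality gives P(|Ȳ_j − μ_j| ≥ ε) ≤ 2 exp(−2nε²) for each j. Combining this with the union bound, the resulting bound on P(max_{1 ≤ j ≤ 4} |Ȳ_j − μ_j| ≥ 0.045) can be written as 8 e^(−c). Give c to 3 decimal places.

12.377

Union bound over the 4 events: P(max_{1 ≤ j ≤ 4} |Ȳ_j − μ_j| ≥ 0.045) ≤ 4·2·exp(−2nε²) = 8 exp(−2·3056·0.045²).
So c = 2·3056·0.045² = 12.3768.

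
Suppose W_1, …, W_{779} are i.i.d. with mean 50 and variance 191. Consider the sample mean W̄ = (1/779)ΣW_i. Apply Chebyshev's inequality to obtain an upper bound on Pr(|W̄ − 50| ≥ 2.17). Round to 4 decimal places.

Var(W̄) = Var(W_i)/n = 191/779 = 0.24519.
Chebyshev: Pr(|W̄ − 50| ≥ 2.17) ≤ Var(W̄)/(2.17)² = 191/(779·2.17²) = 0.0521.

0.0521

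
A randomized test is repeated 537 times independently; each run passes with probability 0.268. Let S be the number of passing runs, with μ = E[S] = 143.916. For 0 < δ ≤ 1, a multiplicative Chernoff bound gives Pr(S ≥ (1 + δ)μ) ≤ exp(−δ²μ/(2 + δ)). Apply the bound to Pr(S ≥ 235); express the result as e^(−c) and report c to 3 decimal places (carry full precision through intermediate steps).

21.895

Write 235 = (1 + δ)μ, so δ = 235/143.916 − 1 = 0.632897…
Then the exponent is δ²μ/(2 + δ) = (235 − μ)² / (μ·(2 + δ)) = 21.894813.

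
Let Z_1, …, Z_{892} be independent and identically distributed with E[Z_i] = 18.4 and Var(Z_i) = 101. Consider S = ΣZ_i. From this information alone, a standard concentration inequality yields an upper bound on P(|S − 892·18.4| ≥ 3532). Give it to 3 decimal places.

With mean and variance of each term known, Chebyshev's inequality bounds the deviation of the sum (or sample mean).
Var(S) = n·Var(Z_i) = 892·101 = 90092.
Chebyshev: P(|S − 892·18.4| ≥ 3532) ≤ Var(S)/3532² = 90092/12475024 = 0.0072.

0.007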